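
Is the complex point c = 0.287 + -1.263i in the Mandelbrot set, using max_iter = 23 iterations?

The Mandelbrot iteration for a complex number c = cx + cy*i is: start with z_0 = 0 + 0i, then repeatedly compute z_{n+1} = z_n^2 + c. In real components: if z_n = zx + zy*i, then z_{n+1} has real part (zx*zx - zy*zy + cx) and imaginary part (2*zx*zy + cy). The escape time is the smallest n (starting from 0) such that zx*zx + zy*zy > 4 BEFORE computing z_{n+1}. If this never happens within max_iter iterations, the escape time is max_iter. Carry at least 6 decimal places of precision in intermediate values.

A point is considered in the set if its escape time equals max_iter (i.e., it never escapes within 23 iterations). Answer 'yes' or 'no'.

Answer: no

Derivation:
z_0 = 0 + 0i, c = 0.2870 + -1.2630i
Iter 1: z = 0.2870 + -1.2630i, |z|^2 = 1.6775
Iter 2: z = -1.2258 + -1.9880i, |z|^2 = 5.4546
Escaped at iteration 2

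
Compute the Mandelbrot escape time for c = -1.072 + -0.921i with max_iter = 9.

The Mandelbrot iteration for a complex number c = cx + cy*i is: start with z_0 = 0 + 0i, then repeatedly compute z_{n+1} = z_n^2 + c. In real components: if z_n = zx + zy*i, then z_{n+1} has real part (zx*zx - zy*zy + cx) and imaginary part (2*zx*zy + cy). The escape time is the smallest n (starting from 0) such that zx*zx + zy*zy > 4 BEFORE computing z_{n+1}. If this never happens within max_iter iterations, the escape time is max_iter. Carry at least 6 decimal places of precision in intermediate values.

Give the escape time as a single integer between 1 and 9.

Answer: 3

Derivation:
z_0 = 0 + 0i, c = -1.0720 + -0.9210i
Iter 1: z = -1.0720 + -0.9210i, |z|^2 = 1.9974
Iter 2: z = -0.7711 + 1.0536i, |z|^2 = 1.7047
Iter 3: z = -1.5876 + -2.5458i, |z|^2 = 9.0016
Escaped at iteration 3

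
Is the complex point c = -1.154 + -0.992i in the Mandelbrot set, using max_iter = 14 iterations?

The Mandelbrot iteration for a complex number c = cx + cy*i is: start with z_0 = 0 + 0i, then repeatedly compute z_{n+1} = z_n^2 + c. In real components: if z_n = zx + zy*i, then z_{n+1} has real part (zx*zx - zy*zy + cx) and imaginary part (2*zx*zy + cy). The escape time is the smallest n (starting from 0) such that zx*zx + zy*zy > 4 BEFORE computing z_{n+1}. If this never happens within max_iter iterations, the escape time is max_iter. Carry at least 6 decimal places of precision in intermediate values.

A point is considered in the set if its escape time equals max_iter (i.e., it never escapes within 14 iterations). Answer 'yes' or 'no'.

Answer: no

Derivation:
z_0 = 0 + 0i, c = -1.1540 + -0.9920i
Iter 1: z = -1.1540 + -0.9920i, |z|^2 = 2.3158
Iter 2: z = -0.8063 + 1.2975i, |z|^2 = 2.3338
Iter 3: z = -2.1874 + -3.0845i, |z|^2 = 14.2991
Escaped at iteration 3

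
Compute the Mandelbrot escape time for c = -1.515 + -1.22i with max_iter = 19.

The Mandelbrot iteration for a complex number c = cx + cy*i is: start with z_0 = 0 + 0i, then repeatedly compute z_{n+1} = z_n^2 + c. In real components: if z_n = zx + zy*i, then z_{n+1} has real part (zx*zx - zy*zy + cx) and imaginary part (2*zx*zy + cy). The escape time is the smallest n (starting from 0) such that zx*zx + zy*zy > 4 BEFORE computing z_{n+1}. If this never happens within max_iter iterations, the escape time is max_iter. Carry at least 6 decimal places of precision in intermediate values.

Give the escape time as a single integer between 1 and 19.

Answer: 2

Derivation:
z_0 = 0 + 0i, c = -1.5150 + -1.2200i
Iter 1: z = -1.5150 + -1.2200i, |z|^2 = 3.7836
Iter 2: z = -0.7082 + 2.4766i, |z|^2 = 6.6351
Escaped at iteration 2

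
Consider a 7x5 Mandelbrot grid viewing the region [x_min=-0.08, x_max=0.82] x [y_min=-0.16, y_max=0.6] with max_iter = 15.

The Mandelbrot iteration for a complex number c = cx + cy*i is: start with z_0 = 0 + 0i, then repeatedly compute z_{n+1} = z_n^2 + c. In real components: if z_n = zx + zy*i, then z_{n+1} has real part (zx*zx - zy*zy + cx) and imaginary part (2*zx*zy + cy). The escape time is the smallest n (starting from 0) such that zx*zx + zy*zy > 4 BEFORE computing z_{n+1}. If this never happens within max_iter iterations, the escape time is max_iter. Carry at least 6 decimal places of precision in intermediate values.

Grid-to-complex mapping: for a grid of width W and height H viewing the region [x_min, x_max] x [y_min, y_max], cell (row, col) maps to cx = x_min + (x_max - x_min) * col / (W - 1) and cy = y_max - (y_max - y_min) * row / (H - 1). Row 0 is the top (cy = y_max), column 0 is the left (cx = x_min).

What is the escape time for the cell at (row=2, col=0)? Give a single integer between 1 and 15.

z_0 = 0 + 0i, c = -0.0800 + 0.2200i
Iter 1: z = -0.0800 + 0.2200i, |z|^2 = 0.0548
Iter 2: z = -0.1220 + 0.1848i, |z|^2 = 0.0490
Iter 3: z = -0.0993 + 0.1749i, |z|^2 = 0.0404
Iter 4: z = -0.1007 + 0.1853i, |z|^2 = 0.0445
Iter 5: z = -0.1042 + 0.1827i, |z|^2 = 0.0442
Iter 6: z = -0.1025 + 0.1819i, |z|^2 = 0.0436
Iter 7: z = -0.1026 + 0.1827i, |z|^2 = 0.0439
Iter 8: z = -0.1029 + 0.1825i, |z|^2 = 0.0439
Iter 9: z = -0.1027 + 0.1825i, |z|^2 = 0.0438
Iter 10: z = -0.1027 + 0.1825i, |z|^2 = 0.0439
Iter 11: z = -0.1028 + 0.1825i, |z|^2 = 0.0439
Iter 12: z = -0.1027 + 0.1825i, |z|^2 = 0.0439
Iter 13: z = -0.1027 + 0.1825i, |z|^2 = 0.0439
Iter 14: z = -0.1027 + 0.1825i, |z|^2 = 0.0439

Answer: 15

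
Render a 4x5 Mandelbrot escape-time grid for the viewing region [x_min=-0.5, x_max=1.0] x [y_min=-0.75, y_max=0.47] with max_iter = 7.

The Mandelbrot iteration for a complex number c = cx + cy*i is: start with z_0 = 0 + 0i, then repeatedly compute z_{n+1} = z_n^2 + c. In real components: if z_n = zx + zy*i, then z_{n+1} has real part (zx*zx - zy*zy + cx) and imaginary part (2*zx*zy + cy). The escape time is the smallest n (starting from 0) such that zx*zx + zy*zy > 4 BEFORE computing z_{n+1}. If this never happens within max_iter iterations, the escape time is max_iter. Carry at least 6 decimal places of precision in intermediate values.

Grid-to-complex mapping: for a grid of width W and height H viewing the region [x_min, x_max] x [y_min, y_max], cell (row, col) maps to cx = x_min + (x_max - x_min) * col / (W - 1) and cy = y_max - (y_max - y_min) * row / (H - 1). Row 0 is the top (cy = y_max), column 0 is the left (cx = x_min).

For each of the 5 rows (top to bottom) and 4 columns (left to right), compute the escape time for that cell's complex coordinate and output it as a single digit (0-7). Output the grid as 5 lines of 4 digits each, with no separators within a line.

Answer: 7752
7752
7752
7752
6732

Derivation:
(row=0, col=0): c = -0.5000 + 0.4700i → escape time 7
(row=0, col=1): c = 0.0000 + 0.4700i → escape time 7
(row=0, col=2): c = 0.5000 + 0.4700i → escape time 5
(row=0, col=3): c = 1.0000 + 0.4700i → escape time 2
(row=1, col=0): c = -0.5000 + 0.1650i → escape time 7
(row=1, col=1): c = 0.0000 + 0.1650i → escape time 7
(row=1, col=2): c = 0.5000 + 0.1650i → escape time 5
(row=1, col=3): c = 1.0000 + 0.1650i → escape time 2
(row=2, col=0): c = -0.5000 + -0.1400i → escape time 7
(row=2, col=1): c = 0.0000 + -0.1400i → escape time 7
(row=2, col=2): c = 0.5000 + -0.1400i → escape time 5
(row=2, col=3): c = 1.0000 + -0.1400i → escape time 2
(row=3, col=0): c = -0.5000 + -0.4450i → escape time 7
(row=3, col=1): c = 0.0000 + -0.4450i → escape time 7
(row=3, col=2): c = 0.5000 + -0.4450i → escape time 5
(row=3, col=3): c = 1.0000 + -0.4450i → escape time 2
(row=4, col=0): c = -0.5000 + -0.7500i → escape time 6
(row=4, col=1): c = 0.0000 + -0.7500i → escape time 7
(row=4, col=2): c = 0.5000 + -0.7500i → escape time 3
(row=4, col=3): c = 1.0000 + -0.7500i → escape time 2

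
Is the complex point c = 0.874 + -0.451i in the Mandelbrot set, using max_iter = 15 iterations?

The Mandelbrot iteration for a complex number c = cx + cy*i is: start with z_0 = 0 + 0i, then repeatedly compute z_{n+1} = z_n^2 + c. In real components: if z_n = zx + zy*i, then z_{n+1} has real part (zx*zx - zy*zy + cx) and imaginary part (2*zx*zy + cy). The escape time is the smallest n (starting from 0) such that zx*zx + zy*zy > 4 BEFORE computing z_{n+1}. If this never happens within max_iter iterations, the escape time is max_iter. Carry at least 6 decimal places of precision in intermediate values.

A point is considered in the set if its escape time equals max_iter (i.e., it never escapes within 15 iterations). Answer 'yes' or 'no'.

Answer: no

Derivation:
z_0 = 0 + 0i, c = 0.8740 + -0.4510i
Iter 1: z = 0.8740 + -0.4510i, |z|^2 = 0.9673
Iter 2: z = 1.4345 + -1.2393i, |z|^2 = 3.5937
Iter 3: z = 1.3957 + -4.0066i, |z|^2 = 18.0011
Escaped at iteration 3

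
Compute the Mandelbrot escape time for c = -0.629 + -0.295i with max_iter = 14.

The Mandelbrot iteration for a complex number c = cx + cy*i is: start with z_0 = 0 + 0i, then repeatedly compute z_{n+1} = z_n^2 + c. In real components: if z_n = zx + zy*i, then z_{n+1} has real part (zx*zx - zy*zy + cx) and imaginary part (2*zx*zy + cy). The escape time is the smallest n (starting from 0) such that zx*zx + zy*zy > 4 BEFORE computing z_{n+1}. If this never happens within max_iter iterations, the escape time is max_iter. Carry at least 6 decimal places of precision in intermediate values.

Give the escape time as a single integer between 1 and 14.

z_0 = 0 + 0i, c = -0.6290 + -0.2950i
Iter 1: z = -0.6290 + -0.2950i, |z|^2 = 0.4827
Iter 2: z = -0.3204 + 0.0761i, |z|^2 = 0.1084
Iter 3: z = -0.5321 + -0.3438i, |z|^2 = 0.4014
Iter 4: z = -0.4640 + 0.0709i, |z|^2 = 0.2203
Iter 5: z = -0.4187 + -0.3608i, |z|^2 = 0.3055
Iter 6: z = -0.5838 + 0.0071i, |z|^2 = 0.3409
Iter 7: z = -0.2882 + -0.3033i, |z|^2 = 0.1751
Iter 8: z = -0.6379 + -0.1202i, |z|^2 = 0.4214
Iter 9: z = -0.2365 + -0.1417i, |z|^2 = 0.0760
Iter 10: z = -0.5932 + -0.2280i, |z|^2 = 0.4038
Iter 11: z = -0.3291 + -0.0245i, |z|^2 = 0.1089
Iter 12: z = -0.5213 + -0.2789i, |z|^2 = 0.3495
Iter 13: z = -0.4350 + -0.0043i, |z|^2 = 0.1893

Answer: 14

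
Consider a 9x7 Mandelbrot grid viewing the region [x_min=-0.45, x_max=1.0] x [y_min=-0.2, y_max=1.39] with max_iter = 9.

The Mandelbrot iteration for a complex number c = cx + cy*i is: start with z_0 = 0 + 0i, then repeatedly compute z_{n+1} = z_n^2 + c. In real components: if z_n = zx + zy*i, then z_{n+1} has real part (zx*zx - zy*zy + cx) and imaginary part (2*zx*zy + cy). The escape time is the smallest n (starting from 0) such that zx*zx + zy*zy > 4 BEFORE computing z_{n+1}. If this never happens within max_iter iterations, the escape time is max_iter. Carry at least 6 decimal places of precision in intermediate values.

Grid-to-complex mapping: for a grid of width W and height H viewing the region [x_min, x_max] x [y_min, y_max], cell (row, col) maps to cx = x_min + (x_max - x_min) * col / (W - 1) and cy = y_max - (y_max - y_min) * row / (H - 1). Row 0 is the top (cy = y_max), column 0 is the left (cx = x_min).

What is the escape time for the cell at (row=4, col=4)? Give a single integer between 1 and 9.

Answer: 9

Derivation:
z_0 = 0 + 0i, c = 0.2750 + 0.3300i
Iter 1: z = 0.2750 + 0.3300i, |z|^2 = 0.1845
Iter 2: z = 0.2417 + 0.5115i, |z|^2 = 0.3201
Iter 3: z = 0.0718 + 0.5773i, |z|^2 = 0.3384
Iter 4: z = -0.0531 + 0.4129i, |z|^2 = 0.1733
Iter 5: z = 0.1073 + 0.2861i, |z|^2 = 0.0934
Iter 6: z = 0.2046 + 0.3914i, |z|^2 = 0.1951
Iter 7: z = 0.1637 + 0.4902i, |z|^2 = 0.2671
Iter 8: z = 0.0615 + 0.4905i, |z|^2 = 0.2443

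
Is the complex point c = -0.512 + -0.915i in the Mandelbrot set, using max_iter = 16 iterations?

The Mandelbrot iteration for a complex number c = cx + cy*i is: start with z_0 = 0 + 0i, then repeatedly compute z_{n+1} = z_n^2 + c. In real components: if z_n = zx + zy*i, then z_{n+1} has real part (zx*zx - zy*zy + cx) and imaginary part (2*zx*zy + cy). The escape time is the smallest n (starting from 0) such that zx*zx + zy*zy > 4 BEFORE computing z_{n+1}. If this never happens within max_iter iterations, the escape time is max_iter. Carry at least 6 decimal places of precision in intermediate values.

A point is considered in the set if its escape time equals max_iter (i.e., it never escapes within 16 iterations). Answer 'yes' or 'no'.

z_0 = 0 + 0i, c = -0.5120 + -0.9150i
Iter 1: z = -0.5120 + -0.9150i, |z|^2 = 1.0994
Iter 2: z = -1.0871 + 0.0220i, |z|^2 = 1.1822
Iter 3: z = 0.6693 + -0.9627i, |z|^2 = 1.3748
Iter 4: z = -0.9910 + -2.2037i, |z|^2 = 5.8381
Escaped at iteration 4

Answer: no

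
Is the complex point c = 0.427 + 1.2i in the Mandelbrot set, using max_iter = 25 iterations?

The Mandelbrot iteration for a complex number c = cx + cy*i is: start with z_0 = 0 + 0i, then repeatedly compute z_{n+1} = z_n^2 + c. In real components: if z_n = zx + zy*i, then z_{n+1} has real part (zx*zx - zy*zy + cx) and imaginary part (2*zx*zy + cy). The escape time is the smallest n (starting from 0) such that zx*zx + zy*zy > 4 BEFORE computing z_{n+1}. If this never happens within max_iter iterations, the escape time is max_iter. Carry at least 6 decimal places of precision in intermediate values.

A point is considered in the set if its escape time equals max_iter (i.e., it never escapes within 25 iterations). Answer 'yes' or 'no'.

Answer: no

Derivation:
z_0 = 0 + 0i, c = 0.4270 + 1.2000i
Iter 1: z = 0.4270 + 1.2000i, |z|^2 = 1.6223
Iter 2: z = -0.8307 + 2.2248i, |z|^2 = 5.6397
Escaped at iteration 2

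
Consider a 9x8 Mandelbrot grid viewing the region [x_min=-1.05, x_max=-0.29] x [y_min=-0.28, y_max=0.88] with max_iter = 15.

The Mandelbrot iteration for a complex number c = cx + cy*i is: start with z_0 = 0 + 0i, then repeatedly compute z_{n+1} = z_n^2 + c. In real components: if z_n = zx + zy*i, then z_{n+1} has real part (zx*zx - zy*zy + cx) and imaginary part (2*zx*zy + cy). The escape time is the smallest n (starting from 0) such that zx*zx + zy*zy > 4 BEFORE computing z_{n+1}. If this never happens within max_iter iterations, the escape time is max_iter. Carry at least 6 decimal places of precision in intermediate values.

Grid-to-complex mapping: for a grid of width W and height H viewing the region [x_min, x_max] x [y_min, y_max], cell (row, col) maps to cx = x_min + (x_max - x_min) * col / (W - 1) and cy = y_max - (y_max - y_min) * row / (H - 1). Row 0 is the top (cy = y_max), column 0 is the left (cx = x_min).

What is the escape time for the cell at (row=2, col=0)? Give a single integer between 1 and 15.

Answer: 5

Derivation:
z_0 = 0 + 0i, c = -1.0500 + 0.5486i
Iter 1: z = -1.0500 + 0.5486i, |z|^2 = 1.4034
Iter 2: z = -0.2484 + -0.6034i, |z|^2 = 0.4258
Iter 3: z = -1.3524 + 0.8484i, |z|^2 = 2.5488
Iter 4: z = 0.0592 + -1.7462i, |z|^2 = 3.0526
Iter 5: z = -4.0956 + 0.3417i, |z|^2 = 16.8908
Escaped at iteration 5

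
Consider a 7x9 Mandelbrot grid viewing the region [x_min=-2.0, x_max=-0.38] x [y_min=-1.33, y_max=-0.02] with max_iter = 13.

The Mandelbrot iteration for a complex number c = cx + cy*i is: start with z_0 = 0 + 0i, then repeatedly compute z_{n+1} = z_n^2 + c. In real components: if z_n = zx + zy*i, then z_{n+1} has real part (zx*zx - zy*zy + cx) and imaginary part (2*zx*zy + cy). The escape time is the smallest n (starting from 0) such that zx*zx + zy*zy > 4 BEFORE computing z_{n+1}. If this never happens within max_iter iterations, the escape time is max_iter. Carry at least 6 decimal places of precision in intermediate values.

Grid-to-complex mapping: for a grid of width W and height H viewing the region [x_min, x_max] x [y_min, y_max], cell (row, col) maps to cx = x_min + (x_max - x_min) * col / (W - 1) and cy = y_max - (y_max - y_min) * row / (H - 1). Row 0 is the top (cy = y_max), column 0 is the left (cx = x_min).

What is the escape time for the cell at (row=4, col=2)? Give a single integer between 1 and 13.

Answer: 3

Derivation:
z_0 = 0 + 0i, c = -1.4600 + -0.6750i
Iter 1: z = -1.4600 + -0.6750i, |z|^2 = 2.5872
Iter 2: z = 0.2160 + 1.2960i, |z|^2 = 1.7263
Iter 3: z = -3.0930 + -0.1152i, |z|^2 = 9.5797
Escaped at iteration 3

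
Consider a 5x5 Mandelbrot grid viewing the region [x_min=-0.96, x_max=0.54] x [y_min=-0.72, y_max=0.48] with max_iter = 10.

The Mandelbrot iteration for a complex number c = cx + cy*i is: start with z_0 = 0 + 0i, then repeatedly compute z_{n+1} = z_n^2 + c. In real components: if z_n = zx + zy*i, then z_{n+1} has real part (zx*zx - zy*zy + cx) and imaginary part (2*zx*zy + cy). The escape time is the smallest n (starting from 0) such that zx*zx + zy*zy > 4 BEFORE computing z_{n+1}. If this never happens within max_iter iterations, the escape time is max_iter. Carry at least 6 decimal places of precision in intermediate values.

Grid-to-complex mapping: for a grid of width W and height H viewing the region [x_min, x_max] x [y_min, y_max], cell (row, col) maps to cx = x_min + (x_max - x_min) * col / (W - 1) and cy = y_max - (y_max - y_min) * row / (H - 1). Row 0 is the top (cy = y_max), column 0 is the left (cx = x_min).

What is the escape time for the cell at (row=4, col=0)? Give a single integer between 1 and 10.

Answer: 4

Derivation:
z_0 = 0 + 0i, c = -0.9600 + -0.7200i
Iter 1: z = -0.9600 + -0.7200i, |z|^2 = 1.4400
Iter 2: z = -0.5568 + 0.6624i, |z|^2 = 0.7488
Iter 3: z = -1.0887 + -1.4576i, |z|^2 = 3.3101
Iter 4: z = -1.8994 + 2.4540i, |z|^2 = 9.6298
Escaped at iteration 4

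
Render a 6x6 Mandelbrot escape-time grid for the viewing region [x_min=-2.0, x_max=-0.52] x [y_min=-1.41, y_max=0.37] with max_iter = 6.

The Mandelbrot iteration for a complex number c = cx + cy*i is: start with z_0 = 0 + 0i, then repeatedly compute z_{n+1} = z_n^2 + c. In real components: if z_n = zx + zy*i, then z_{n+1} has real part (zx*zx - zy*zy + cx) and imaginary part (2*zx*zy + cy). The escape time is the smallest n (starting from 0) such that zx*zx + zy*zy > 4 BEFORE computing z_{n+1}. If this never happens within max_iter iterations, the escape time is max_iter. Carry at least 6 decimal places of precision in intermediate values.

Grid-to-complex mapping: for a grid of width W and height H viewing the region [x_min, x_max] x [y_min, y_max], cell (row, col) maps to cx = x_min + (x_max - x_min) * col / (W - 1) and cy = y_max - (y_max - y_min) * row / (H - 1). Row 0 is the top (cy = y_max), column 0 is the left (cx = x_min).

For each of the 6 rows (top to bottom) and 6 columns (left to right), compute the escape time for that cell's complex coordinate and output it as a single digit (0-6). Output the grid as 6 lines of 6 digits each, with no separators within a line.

Answer: 135666
166666
145666
133346
113334
112222

Derivation:
(row=0, col=0): c = -2.0000 + 0.3700i → escape time 1
(row=0, col=1): c = -1.7040 + 0.3700i → escape time 3
(row=0, col=2): c = -1.4080 + 0.3700i → escape time 5
(row=0, col=3): c = -1.1120 + 0.3700i → escape time 6
(row=0, col=4): c = -0.8160 + 0.3700i → escape time 6
(row=0, col=5): c = -0.5200 + 0.3700i → escape time 6
(row=1, col=0): c = -2.0000 + 0.0140i → escape time 1
(row=1, col=1): c = -1.7040 + 0.0140i → escape time 6
(row=1, col=2): c = -1.4080 + 0.0140i → escape time 6
(row=1, col=3): c = -1.1120 + 0.0140i → escape time 6
(row=1, col=4): c = -0.8160 + 0.0140i → escape time 6
(row=1, col=5): c = -0.5200 + 0.0140i → escape time 6
(row=2, col=0): c = -2.0000 + -0.3420i → escape time 1
(row=2, col=1): c = -1.7040 + -0.3420i → escape time 4
(row=2, col=2): c = -1.4080 + -0.3420i → escape time 5
(row=2, col=3): c = -1.1120 + -0.3420i → escape time 6
(row=2, col=4): c = -0.8160 + -0.3420i → escape time 6
(row=2, col=5): c = -0.5200 + -0.3420i → escape time 6
(row=3, col=0): c = -2.0000 + -0.6980i → escape time 1
(row=3, col=1): c = -1.7040 + -0.6980i → escape time 3
(row=3, col=2): c = -1.4080 + -0.6980i → escape time 3
(row=3, col=3): c = -1.1120 + -0.6980i → escape time 3
(row=3, col=4): c = -0.8160 + -0.6980i → escape time 4
(row=3, col=5): c = -0.5200 + -0.6980i → escape time 6
(row=4, col=0): c = -2.0000 + -1.0540i → escape time 1
(row=4, col=1): c = -1.7040 + -1.0540i → escape time 1
(row=4, col=2): c = -1.4080 + -1.0540i → escape time 3
(row=4, col=3): c = -1.1120 + -1.0540i → escape time 3
(row=4, col=4): c = -0.8160 + -1.0540i → escape time 3
(row=4, col=5): c = -0.5200 + -1.0540i → escape time 4
(row=5, col=0): c = -2.0000 + -1.4100i → escape time 1
(row=5, col=1): c = -1.7040 + -1.4100i → escape time 1
(row=5, col=2): c = -1.4080 + -1.4100i → escape time 2
(row=5, col=3): c = -1.1120 + -1.4100i → escape time 2
(row=5, col=4): c = -0.8160 + -1.4100i → escape time 2
(row=5, col=5): c = -0.5200 + -1.4100i → escape time 2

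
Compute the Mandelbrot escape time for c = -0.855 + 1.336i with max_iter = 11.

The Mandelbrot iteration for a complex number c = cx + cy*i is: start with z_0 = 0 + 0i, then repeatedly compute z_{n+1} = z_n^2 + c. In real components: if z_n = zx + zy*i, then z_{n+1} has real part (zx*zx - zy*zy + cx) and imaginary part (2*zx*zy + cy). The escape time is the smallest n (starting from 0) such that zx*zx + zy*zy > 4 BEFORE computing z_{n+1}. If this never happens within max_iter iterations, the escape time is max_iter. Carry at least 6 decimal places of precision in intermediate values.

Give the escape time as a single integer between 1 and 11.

z_0 = 0 + 0i, c = -0.8550 + 1.3360i
Iter 1: z = -0.8550 + 1.3360i, |z|^2 = 2.5159
Iter 2: z = -1.9089 + -0.9486i, |z|^2 = 4.5436
Escaped at iteration 2

Answer: 2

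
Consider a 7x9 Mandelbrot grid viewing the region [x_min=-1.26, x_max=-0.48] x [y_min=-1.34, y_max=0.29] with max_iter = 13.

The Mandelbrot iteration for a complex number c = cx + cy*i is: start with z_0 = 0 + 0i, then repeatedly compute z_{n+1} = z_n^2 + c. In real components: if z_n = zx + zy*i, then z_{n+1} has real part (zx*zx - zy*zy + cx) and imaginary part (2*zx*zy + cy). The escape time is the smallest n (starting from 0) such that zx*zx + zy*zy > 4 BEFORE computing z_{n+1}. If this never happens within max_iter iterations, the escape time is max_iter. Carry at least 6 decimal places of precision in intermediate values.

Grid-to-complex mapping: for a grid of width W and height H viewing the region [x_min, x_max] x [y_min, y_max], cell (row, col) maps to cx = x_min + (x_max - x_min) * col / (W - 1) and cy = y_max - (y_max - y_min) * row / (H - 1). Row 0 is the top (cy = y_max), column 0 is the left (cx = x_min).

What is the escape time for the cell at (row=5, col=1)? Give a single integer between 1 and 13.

Answer: 3

Derivation:
z_0 = 0 + 0i, c = -1.1300 + -0.7288i
Iter 1: z = -1.1300 + -0.7288i, |z|^2 = 1.8080
Iter 2: z = -0.3842 + 0.9182i, |z|^2 = 0.9907
Iter 3: z = -1.8255 + -1.4343i, |z|^2 = 5.3897
Escaped at iteration 3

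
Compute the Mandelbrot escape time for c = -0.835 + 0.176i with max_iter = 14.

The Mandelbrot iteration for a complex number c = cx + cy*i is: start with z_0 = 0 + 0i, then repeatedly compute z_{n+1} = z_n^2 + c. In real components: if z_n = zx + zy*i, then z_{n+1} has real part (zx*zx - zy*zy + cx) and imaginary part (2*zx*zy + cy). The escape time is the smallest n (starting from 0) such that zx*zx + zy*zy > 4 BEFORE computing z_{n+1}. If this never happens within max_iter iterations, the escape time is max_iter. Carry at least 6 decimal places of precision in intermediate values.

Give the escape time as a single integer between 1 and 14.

z_0 = 0 + 0i, c = -0.8350 + 0.1760i
Iter 1: z = -0.8350 + 0.1760i, |z|^2 = 0.7282
Iter 2: z = -0.1688 + -0.1179i, |z|^2 = 0.0424
Iter 3: z = -0.8204 + 0.2158i, |z|^2 = 0.7197
Iter 4: z = -0.2085 + -0.1781i, |z|^2 = 0.0752
Iter 5: z = -0.8233 + 0.2503i, |z|^2 = 0.7404
Iter 6: z = -0.2199 + -0.2360i, |z|^2 = 0.1041
Iter 7: z = -0.8424 + 0.2798i, |z|^2 = 0.7879
Iter 8: z = -0.2037 + -0.2954i, |z|^2 = 0.1287
Iter 9: z = -0.8808 + 0.2963i, |z|^2 = 0.8636
Iter 10: z = -0.1471 + -0.3460i, |z|^2 = 0.1414
Iter 11: z = -0.9331 + 0.2778i, |z|^2 = 0.9478
Iter 12: z = -0.0415 + -0.3424i, |z|^2 = 0.1189
Iter 13: z = -0.9505 + 0.2044i, |z|^2 = 0.9452

Answer: 14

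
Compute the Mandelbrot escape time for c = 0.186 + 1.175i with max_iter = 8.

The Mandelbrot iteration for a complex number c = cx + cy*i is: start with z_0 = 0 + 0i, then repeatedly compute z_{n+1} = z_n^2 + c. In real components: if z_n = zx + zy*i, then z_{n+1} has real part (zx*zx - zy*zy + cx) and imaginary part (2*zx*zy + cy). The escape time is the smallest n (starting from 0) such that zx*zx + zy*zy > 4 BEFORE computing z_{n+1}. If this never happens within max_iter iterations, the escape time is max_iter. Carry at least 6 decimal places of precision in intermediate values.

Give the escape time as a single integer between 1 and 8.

z_0 = 0 + 0i, c = 0.1860 + 1.1750i
Iter 1: z = 0.1860 + 1.1750i, |z|^2 = 1.4152
Iter 2: z = -1.1600 + 1.6121i, |z|^2 = 3.9445
Iter 3: z = -1.0672 + -2.5652i, |z|^2 = 7.7190
Escaped at iteration 3

Answer: 3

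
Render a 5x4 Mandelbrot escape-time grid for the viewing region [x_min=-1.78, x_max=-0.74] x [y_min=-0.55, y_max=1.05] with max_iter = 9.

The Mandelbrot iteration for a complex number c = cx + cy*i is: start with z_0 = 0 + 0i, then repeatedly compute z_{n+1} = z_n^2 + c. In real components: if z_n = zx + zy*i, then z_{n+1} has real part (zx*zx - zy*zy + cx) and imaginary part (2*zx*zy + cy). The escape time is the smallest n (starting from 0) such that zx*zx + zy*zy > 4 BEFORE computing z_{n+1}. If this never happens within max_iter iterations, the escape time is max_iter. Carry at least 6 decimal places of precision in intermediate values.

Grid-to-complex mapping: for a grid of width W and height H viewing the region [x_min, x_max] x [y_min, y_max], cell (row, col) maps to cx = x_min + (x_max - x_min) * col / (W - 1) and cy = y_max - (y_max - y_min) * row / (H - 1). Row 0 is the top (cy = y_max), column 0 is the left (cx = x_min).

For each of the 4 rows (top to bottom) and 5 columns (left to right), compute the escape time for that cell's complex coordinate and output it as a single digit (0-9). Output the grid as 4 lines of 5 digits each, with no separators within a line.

(row=0, col=0): c = -1.7800 + 1.0500i → escape time 1
(row=0, col=1): c = -1.5200 + 1.0500i → escape time 2
(row=0, col=2): c = -1.2600 + 1.0500i → escape time 3
(row=0, col=3): c = -1.0000 + 1.0500i → escape time 3
(row=0, col=4): c = -0.7400 + 1.0500i → escape time 3
(row=1, col=0): c = -1.7800 + 0.5167i → escape time 3
(row=1, col=1): c = -1.5200 + 0.5167i → escape time 3
(row=1, col=2): c = -1.2600 + 0.5167i → escape time 4
(row=1, col=3): c = -1.0000 + 0.5167i → escape time 5
(row=1, col=4): c = -0.7400 + 0.5167i → escape time 6
(row=2, col=0): c = -1.7800 + -0.0167i → escape time 9
(row=2, col=1): c = -1.5200 + -0.0167i → escape time 9
(row=2, col=2): c = -1.2600 + -0.0167i → escape time 9
(row=2, col=3): c = -1.0000 + -0.0167i → escape time 9
(row=2, col=4): c = -0.7400 + -0.0167i → escape time 9
(row=3, col=0): c = -1.7800 + -0.5500i → escape time 3
(row=3, col=1): c = -1.5200 + -0.5500i → escape time 3
(row=3, col=2): c = -1.2600 + -0.5500i → escape time 3
(row=3, col=3): c = -1.0000 + -0.5500i → escape time 5
(row=3, col=4): c = -0.7400 + -0.5500i → escape time 6

Answer: 12333
33456
99999
33356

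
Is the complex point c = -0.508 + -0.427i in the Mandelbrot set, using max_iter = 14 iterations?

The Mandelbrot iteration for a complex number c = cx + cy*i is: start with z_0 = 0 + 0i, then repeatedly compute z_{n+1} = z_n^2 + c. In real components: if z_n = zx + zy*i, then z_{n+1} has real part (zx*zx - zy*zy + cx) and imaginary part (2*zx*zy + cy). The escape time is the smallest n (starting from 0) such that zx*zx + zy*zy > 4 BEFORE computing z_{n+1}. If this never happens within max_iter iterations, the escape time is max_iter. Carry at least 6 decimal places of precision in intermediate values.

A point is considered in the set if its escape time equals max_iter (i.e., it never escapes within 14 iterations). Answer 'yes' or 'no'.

Answer: yes

Derivation:
z_0 = 0 + 0i, c = -0.5080 + -0.4270i
Iter 1: z = -0.5080 + -0.4270i, |z|^2 = 0.4404
Iter 2: z = -0.4323 + 0.0068i, |z|^2 = 0.1869
Iter 3: z = -0.3212 + -0.4329i, |z|^2 = 0.2906
Iter 4: z = -0.5922 + -0.1489i, |z|^2 = 0.3729
Iter 5: z = -0.1794 + -0.2506i, |z|^2 = 0.0950
Iter 6: z = -0.5386 + -0.3371i, |z|^2 = 0.4037
Iter 7: z = -0.3315 + -0.0639i, |z|^2 = 0.1140
Iter 8: z = -0.4022 + -0.3846i, |z|^2 = 0.3097
Iter 9: z = -0.4942 + -0.1176i, |z|^2 = 0.2581
Iter 10: z = -0.2776 + -0.3108i, |z|^2 = 0.1736
Iter 11: z = -0.5275 + -0.2545i, |z|^2 = 0.3430
Iter 12: z = -0.2945 + -0.1585i, |z|^2 = 0.1119
Iter 13: z = -0.4464 + -0.3336i, |z|^2 = 0.3106
Did not escape in 14 iterations → in set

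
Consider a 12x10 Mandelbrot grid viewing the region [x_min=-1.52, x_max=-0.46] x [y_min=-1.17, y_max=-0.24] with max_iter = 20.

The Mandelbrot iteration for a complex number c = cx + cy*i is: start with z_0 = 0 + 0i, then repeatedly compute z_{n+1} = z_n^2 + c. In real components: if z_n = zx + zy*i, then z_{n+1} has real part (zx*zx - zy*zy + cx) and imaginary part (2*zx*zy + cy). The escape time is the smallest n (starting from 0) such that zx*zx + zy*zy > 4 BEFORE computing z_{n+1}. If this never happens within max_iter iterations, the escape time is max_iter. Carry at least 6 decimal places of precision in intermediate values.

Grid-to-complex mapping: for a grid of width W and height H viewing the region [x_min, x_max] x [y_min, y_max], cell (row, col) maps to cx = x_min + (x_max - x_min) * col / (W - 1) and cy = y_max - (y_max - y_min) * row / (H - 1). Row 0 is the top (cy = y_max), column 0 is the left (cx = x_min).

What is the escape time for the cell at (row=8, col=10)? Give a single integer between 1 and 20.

Answer: 4

Derivation:
z_0 = 0 + 0i, c = -0.5564 + -1.0667i
Iter 1: z = -0.5564 + -1.0667i, |z|^2 = 1.4473
Iter 2: z = -1.3846 + 0.1202i, |z|^2 = 1.9316
Iter 3: z = 1.3463 + -1.3996i, |z|^2 = 3.7715
Iter 4: z = -0.7028 + -4.8353i, |z|^2 = 23.8745
Escaped at iteration 4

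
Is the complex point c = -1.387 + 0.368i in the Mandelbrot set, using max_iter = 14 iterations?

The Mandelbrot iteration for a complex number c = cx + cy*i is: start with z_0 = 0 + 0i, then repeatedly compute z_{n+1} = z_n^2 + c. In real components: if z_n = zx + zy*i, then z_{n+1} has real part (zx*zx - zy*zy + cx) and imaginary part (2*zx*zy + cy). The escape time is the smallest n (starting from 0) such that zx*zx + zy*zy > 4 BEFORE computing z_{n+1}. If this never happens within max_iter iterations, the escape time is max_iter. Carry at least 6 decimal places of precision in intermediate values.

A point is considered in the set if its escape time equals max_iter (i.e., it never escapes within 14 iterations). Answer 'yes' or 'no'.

Answer: no

Derivation:
z_0 = 0 + 0i, c = -1.3870 + 0.3680i
Iter 1: z = -1.3870 + 0.3680i, |z|^2 = 2.0592
Iter 2: z = 0.4013 + -0.6528i, |z|^2 = 0.5873
Iter 3: z = -1.6521 + -0.1560i, |z|^2 = 2.7538
Iter 4: z = 1.3181 + 0.8835i, |z|^2 = 2.5181
Iter 5: z = -0.4302 + 2.6972i, |z|^2 = 7.4600
Escaped at iteration 5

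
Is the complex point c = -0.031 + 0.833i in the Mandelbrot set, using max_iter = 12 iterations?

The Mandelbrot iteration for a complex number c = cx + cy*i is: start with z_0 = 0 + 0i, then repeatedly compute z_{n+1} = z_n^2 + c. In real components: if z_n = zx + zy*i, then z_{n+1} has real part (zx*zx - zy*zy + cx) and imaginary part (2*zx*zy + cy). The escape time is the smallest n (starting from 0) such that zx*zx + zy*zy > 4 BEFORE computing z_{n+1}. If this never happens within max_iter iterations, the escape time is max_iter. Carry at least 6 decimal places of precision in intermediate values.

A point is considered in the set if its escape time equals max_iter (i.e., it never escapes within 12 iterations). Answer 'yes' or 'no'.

z_0 = 0 + 0i, c = -0.0310 + 0.8330i
Iter 1: z = -0.0310 + 0.8330i, |z|^2 = 0.6948
Iter 2: z = -0.7239 + 0.7814i, |z|^2 = 1.1346
Iter 3: z = -0.1174 + -0.2983i, |z|^2 = 0.1028
Iter 4: z = -0.1062 + 0.9031i, |z|^2 = 0.8268
Iter 5: z = -0.8352 + 0.6412i, |z|^2 = 1.1088
Iter 6: z = 0.2555 + -0.2382i, |z|^2 = 0.1220
Iter 7: z = -0.0224 + 0.7113i, |z|^2 = 0.5065
Iter 8: z = -0.5365 + 0.8011i, |z|^2 = 0.9295
Iter 9: z = -0.3849 + -0.0265i, |z|^2 = 0.1489
Iter 10: z = 0.1165 + 0.8534i, |z|^2 = 0.7418
Iter 11: z = -0.7457 + 1.0318i, |z|^2 = 1.6206
Did not escape in 12 iterations → in set

Answer: yes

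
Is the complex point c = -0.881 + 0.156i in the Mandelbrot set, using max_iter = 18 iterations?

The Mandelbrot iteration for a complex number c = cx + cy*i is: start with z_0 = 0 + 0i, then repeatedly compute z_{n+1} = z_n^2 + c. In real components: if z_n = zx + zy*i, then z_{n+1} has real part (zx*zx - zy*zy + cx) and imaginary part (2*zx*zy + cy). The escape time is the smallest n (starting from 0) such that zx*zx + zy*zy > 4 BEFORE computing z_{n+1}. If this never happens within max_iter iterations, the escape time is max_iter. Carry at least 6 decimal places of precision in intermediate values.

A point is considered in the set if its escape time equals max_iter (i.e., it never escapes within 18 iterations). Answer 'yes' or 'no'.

Answer: yes

Derivation:
z_0 = 0 + 0i, c = -0.8810 + 0.1560i
Iter 1: z = -0.8810 + 0.1560i, |z|^2 = 0.8005
Iter 2: z = -0.1292 + -0.1189i, |z|^2 = 0.0308
Iter 3: z = -0.8784 + 0.1867i, |z|^2 = 0.8065
Iter 4: z = -0.1442 + -0.1720i, |z|^2 = 0.0504
Iter 5: z = -0.8898 + 0.2056i, |z|^2 = 0.8340
Iter 6: z = -0.1315 + -0.2099i, |z|^2 = 0.0614
Iter 7: z = -0.9078 + 0.2112i, |z|^2 = 0.8686
Iter 8: z = -0.1016 + -0.2275i, |z|^2 = 0.0621
Iter 9: z = -0.9224 + 0.2022i, |z|^2 = 0.8918
Iter 10: z = -0.0710 + -0.2171i, |z|^2 = 0.0522
Iter 11: z = -0.9231 + 0.1868i, |z|^2 = 0.8870
Iter 12: z = -0.0639 + -0.1889i, |z|^2 = 0.0398
Iter 13: z = -0.9126 + 0.1801i, |z|^2 = 0.8653
Iter 14: z = -0.0806 + -0.1728i, |z|^2 = 0.0363
Iter 15: z = -0.9044 + 0.1838i, |z|^2 = 0.8517
Iter 16: z = -0.0969 + -0.1765i, |z|^2 = 0.0406
Iter 17: z = -0.9028 + 0.1902i, |z|^2 = 0.8512
Did not escape in 18 iterations → in set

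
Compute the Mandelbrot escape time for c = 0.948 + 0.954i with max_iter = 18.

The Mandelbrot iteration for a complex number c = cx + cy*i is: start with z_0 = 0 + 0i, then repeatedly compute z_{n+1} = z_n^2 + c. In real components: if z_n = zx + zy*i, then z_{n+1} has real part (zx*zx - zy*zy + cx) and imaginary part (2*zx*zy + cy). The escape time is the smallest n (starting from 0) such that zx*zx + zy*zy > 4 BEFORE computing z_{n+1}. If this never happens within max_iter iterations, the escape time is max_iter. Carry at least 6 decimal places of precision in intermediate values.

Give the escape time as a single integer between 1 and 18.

Answer: 2

Derivation:
z_0 = 0 + 0i, c = 0.9480 + 0.9540i
Iter 1: z = 0.9480 + 0.9540i, |z|^2 = 1.8088
Iter 2: z = 0.9366 + 2.7628i, |z|^2 = 8.5102
Escaped at iteration 2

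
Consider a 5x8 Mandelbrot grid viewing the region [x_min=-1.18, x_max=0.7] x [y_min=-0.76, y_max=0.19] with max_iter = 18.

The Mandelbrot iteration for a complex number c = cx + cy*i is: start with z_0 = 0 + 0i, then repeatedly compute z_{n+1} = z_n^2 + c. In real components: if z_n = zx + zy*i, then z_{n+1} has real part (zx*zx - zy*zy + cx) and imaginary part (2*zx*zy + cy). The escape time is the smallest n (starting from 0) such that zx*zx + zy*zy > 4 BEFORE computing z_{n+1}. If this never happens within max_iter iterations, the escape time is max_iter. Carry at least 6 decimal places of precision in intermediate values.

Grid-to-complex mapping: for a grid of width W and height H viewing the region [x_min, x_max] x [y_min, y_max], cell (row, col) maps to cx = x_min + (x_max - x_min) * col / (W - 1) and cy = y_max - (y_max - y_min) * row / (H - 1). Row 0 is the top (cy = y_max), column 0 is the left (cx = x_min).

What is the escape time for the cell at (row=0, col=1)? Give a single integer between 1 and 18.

z_0 = 0 + 0i, c = -0.7100 + 0.1900i
Iter 1: z = -0.7100 + 0.1900i, |z|^2 = 0.5402
Iter 2: z = -0.2420 + -0.0798i, |z|^2 = 0.0649
Iter 3: z = -0.6578 + 0.2286i, |z|^2 = 0.4850
Iter 4: z = -0.3296 + -0.1108i, |z|^2 = 0.1209
Iter 5: z = -0.6137 + 0.2630i, |z|^2 = 0.4458
Iter 6: z = -0.4026 + -0.1328i, |z|^2 = 0.1797
Iter 7: z = -0.5656 + 0.2969i, |z|^2 = 0.4080
Iter 8: z = -0.4783 + -0.1459i, |z|^2 = 0.2501
Iter 9: z = -0.5025 + 0.3295i, |z|^2 = 0.3611
Iter 10: z = -0.5661 + -0.1412i, |z|^2 = 0.3404
Iter 11: z = -0.4095 + 0.3498i, |z|^2 = 0.2900
Iter 12: z = -0.6647 + -0.0965i, |z|^2 = 0.4512
Iter 13: z = -0.2774 + 0.3183i, |z|^2 = 0.1783
Iter 14: z = -0.7343 + 0.0134i, |z|^2 = 0.5394
Iter 15: z = -0.1709 + 0.1703i, |z|^2 = 0.0582
Iter 16: z = -0.7098 + 0.1318i, |z|^2 = 0.5212
Iter 17: z = -0.2236 + 0.0029i, |z|^2 = 0.0500

Answer: 18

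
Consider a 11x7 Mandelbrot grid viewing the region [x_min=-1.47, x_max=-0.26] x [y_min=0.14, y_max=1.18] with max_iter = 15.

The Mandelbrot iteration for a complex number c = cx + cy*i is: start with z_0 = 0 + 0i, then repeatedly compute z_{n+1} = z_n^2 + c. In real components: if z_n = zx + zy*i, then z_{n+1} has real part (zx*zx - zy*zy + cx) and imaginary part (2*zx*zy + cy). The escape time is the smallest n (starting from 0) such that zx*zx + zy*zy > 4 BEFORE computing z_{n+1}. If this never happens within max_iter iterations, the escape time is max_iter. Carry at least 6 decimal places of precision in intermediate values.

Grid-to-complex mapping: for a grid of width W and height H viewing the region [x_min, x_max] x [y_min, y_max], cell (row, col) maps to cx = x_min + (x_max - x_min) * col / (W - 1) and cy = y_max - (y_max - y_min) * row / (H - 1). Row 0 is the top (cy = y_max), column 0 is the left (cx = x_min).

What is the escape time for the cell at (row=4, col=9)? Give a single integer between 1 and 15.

z_0 = 0 + 0i, c = -0.3810 + 0.4867i
Iter 1: z = -0.3810 + 0.4867i, |z|^2 = 0.3820
Iter 2: z = -0.4727 + 0.1158i, |z|^2 = 0.2368
Iter 3: z = -0.1710 + 0.3772i, |z|^2 = 0.1715
Iter 4: z = -0.4940 + 0.3577i, |z|^2 = 0.3720
Iter 5: z = -0.2649 + 0.1333i, |z|^2 = 0.0879
Iter 6: z = -0.3286 + 0.4161i, |z|^2 = 0.2811
Iter 7: z = -0.4461 + 0.2132i, |z|^2 = 0.2445
Iter 8: z = -0.2274 + 0.2964i, |z|^2 = 0.1396
Iter 9: z = -0.4171 + 0.3518i, |z|^2 = 0.2978
Iter 10: z = -0.3308 + 0.1931i, |z|^2 = 0.1467
Iter 11: z = -0.3089 + 0.3589i, |z|^2 = 0.2242
Iter 12: z = -0.4144 + 0.2650i, |z|^2 = 0.2419
Iter 13: z = -0.2795 + 0.2671i, |z|^2 = 0.1494
Iter 14: z = -0.3742 + 0.3374i, |z|^2 = 0.2539

Answer: 15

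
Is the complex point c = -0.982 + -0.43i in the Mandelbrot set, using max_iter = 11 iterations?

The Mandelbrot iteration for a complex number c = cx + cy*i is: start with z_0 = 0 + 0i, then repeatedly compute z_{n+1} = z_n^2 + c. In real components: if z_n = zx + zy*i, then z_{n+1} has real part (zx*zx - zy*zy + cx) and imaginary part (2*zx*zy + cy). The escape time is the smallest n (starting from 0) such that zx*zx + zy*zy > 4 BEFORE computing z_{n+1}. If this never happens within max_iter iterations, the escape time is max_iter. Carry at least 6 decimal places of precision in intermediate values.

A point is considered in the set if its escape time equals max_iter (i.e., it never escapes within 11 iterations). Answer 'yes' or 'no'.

Answer: no

Derivation:
z_0 = 0 + 0i, c = -0.9820 + -0.4300i
Iter 1: z = -0.9820 + -0.4300i, |z|^2 = 1.1492
Iter 2: z = -0.2026 + 0.4145i, |z|^2 = 0.2129
Iter 3: z = -1.1128 + -0.5979i, |z|^2 = 1.5958
Iter 4: z = -0.1012 + 0.9008i, |z|^2 = 0.8216
Iter 5: z = -1.7831 + -0.6124i, |z|^2 = 3.5546
Iter 6: z = 1.8226 + 1.7539i, |z|^2 = 6.3980
Escaped at iteration 6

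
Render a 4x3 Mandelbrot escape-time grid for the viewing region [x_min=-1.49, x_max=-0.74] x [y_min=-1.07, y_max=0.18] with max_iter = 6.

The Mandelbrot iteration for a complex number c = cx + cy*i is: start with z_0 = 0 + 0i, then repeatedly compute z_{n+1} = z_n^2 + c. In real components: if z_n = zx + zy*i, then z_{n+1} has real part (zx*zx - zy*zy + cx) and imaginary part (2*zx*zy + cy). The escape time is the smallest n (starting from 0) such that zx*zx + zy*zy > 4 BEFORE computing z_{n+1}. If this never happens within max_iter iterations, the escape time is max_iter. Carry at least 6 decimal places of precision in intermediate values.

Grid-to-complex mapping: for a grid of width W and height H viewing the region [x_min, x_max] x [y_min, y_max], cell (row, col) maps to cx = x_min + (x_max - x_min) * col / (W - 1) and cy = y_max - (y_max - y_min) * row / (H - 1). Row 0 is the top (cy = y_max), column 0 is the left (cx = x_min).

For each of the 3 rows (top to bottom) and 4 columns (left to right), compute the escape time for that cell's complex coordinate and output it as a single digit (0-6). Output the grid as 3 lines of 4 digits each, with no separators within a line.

Answer: 5666
3656
2333

Derivation:
(row=0, col=0): c = -1.4900 + 0.1800i → escape time 5
(row=0, col=1): c = -1.2400 + 0.1800i → escape time 6
(row=0, col=2): c = -0.9900 + 0.1800i → escape time 6
(row=0, col=3): c = -0.7400 + 0.1800i → escape time 6
(row=1, col=0): c = -1.4900 + -0.4450i → escape time 3
(row=1, col=1): c = -1.2400 + -0.4450i → escape time 6
(row=1, col=2): c = -0.9900 + -0.4450i → escape time 5
(row=1, col=3): c = -0.7400 + -0.4450i → escape time 6
(row=2, col=0): c = -1.4900 + -1.0700i → escape time 2
(row=2, col=1): c = -1.2400 + -1.0700i → escape time 3
(row=2, col=2): c = -0.9900 + -1.0700i → escape time 3
(row=2, col=3): c = -0.7400 + -1.0700i → escape time 3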